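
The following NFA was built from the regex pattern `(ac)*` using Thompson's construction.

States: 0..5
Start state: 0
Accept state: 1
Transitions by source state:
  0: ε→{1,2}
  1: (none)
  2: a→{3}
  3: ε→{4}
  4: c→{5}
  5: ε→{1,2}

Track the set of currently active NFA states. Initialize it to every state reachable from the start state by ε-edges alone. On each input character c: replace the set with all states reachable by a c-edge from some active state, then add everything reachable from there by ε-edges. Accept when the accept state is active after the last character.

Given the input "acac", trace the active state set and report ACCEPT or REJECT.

initial (ε-close {0}): {0,1,2}
'a' @ 1: {3,4}
'c' @ 2: {1,2,5}  ✓accept
'a' @ 3: {3,4}
'c' @ 4: {1,2,5}  ✓accept
final: {1,2,5}; accept 1 in set

Answer: ACCEPT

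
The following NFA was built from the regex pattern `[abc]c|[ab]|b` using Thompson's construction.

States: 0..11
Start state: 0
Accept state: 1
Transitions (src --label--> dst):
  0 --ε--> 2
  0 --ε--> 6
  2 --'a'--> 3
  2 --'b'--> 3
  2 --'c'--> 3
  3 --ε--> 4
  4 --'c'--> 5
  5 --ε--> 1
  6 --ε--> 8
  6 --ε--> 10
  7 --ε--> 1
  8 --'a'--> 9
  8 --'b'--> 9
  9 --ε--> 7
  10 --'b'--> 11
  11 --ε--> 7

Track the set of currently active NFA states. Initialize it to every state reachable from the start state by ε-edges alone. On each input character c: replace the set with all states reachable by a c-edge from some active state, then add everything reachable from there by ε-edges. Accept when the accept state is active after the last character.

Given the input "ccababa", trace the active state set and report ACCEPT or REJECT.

start: ε-closure({0}) = {0,2,6,8,10}
'c' @ 1: {3,4}
'c' @ 2: {1,5}  [accepting]
'a' @ 3: {}  — state set empty
rest 'baba' ignored (set empty)
end set {} — state 1 not in

Answer: REJECT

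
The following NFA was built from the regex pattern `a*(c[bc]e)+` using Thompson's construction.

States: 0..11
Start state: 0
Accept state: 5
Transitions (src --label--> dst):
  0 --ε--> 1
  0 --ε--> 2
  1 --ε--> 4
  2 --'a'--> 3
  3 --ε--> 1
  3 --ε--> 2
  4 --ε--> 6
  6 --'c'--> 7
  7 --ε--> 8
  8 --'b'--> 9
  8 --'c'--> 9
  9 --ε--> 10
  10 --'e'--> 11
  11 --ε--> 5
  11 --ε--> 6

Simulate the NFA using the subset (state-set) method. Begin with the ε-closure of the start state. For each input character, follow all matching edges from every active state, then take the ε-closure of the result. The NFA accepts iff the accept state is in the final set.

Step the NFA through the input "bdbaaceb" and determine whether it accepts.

Answer: REJECT

Trace:
start: ε-closure({0}) = {0,1,2,4,6}
'b' @ 1: {}  — no active states
rest 'dbaaceb' ignored (set empty)
after full input: {}  (accept=5 not in)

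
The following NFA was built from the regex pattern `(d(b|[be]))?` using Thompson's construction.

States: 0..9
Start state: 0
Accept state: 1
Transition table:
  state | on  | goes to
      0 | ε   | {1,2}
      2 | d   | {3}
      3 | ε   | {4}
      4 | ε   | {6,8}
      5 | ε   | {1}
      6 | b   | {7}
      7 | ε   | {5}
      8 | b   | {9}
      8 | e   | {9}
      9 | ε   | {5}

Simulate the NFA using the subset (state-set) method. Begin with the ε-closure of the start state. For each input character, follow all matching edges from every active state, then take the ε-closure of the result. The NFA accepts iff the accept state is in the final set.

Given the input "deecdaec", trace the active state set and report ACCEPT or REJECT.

start: ε-closure({0}) = {0,1,2}
'd' @ 1: {3,4,6,8}
'e' @ 2: {1,5,9}  (accept∈set)
'e' @ 3: {}  — state set empty
rest 'cdaec' ignored (set empty)
after full input: {}  (accept=1 not in)

Answer: REJECT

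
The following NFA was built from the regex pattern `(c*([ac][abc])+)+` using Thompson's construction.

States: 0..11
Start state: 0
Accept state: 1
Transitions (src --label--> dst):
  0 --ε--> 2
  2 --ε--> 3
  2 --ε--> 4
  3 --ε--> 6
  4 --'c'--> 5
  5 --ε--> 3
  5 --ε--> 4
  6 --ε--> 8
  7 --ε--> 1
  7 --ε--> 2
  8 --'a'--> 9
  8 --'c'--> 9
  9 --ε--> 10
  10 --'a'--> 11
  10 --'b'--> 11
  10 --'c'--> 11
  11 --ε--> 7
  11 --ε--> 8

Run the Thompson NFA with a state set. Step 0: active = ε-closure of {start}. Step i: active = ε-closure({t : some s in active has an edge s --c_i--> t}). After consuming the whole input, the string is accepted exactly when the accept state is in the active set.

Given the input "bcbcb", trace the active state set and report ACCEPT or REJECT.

start: ε-closure({0}) = {0,2,3,4,6,8}
'b' @ 1: {}  — no active states
rest 'cbcb' ignored (set empty)
end set {} — state 1 not in

Answer: REJECT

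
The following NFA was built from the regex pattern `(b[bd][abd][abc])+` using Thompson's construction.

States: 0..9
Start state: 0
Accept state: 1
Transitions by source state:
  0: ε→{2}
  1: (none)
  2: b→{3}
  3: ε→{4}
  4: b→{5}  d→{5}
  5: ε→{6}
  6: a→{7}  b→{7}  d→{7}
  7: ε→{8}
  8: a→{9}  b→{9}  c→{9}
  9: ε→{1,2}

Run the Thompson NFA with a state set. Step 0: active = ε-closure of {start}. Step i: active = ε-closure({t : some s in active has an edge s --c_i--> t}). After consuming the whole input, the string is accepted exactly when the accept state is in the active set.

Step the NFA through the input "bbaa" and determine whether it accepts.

initial (ε-close {0}): {0,2}
'b' @ 1: {3,4}
'b' @ 2: {5,6}
'a' @ 3: {7,8}
'a' @ 4: {1,2,9}  ✓accept
after full input: {1,2,9}  (accept=1 in)

Answer: ACCEPT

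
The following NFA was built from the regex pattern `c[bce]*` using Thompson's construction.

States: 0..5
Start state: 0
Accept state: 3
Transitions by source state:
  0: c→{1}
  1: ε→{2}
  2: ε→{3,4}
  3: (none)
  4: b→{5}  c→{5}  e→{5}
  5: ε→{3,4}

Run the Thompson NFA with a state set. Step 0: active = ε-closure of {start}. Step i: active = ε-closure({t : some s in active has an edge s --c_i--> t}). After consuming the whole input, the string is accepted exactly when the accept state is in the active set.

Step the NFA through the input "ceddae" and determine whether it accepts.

Answer: REJECT

Derivation:
start: ε-closure({0}) = {0}
'c' @ 1: {1,2,3,4}  (accept∈set)
'e' @ 2: {3,4,5}  (accept∈set)
'd' @ 3: {}  — dead — no transitions
rest 'dae' ignored (set empty)
end set {} — state 3 not in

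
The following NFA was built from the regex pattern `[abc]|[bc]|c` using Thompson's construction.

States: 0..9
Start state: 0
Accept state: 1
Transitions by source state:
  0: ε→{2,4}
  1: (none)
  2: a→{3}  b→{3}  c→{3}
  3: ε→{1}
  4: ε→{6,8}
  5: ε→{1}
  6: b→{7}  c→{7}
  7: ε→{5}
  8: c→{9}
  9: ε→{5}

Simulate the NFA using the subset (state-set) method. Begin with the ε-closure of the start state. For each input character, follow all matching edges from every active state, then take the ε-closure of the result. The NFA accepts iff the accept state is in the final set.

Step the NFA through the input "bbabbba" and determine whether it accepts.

Answer: REJECT

Derivation:
S₀ = ε-closure({0}) = {0,2,4,6,8}
'b' @ 1: {1,3,5,7}  [accepting]
'b' @ 2: {}  — state set empty
rest 'abbba' ignored (set empty)
final: {}; accept 1 not in set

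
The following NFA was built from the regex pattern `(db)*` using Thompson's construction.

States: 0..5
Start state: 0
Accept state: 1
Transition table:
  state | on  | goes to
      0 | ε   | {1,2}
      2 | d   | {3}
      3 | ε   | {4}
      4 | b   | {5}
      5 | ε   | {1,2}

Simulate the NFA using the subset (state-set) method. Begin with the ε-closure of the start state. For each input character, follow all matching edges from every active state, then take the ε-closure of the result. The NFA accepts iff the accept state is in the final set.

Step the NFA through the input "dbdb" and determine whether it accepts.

Answer: ACCEPT

Steps:
initial (ε-close {0}): {0,1,2}
'd' @ 1: {3,4}
'b' @ 2: {1,2,5}  [accepting]
'd' @ 3: {3,4}
'b' @ 4: {1,2,5}  [accepting]
end set {1,2,5} — state 1 in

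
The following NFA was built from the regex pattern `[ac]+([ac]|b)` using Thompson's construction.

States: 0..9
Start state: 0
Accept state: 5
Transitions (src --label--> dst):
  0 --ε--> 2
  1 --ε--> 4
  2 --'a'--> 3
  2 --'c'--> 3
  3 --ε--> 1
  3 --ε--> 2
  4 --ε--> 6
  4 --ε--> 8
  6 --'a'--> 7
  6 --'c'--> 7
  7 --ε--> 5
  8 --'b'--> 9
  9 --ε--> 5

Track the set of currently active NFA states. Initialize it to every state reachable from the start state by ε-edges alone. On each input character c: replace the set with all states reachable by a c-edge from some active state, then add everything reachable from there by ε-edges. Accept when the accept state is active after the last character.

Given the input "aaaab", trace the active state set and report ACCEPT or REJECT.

S₀ = ε-closure({0}) = {0,2}
'a' @ 1: {1,2,3,4,6,8}
'a' @ 2: {1,2,3,4,5,6,7,8}  (accept∈set)
'a' @ 3: {1,2,3,4,5,6,7,8}  (accept∈set)
'a' @ 4: {1,2,3,4,5,6,7,8}  (accept∈set)
'b' @ 5: {5,9}  (accept∈set)
final: {5,9}; accept 5 in set

Answer: ACCEPT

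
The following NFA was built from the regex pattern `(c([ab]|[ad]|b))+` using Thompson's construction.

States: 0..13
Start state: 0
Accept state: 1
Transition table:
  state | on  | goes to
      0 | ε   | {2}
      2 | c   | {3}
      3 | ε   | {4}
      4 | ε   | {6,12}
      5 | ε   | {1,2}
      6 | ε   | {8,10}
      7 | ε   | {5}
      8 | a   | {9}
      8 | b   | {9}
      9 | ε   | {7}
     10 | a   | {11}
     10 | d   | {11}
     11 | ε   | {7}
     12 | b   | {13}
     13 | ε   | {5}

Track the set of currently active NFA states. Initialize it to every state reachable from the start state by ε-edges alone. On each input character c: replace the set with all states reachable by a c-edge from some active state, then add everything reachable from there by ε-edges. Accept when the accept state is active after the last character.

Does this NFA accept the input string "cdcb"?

S₀ = ε-closure({0}) = {0,2}
'c' @ 1: {3,4,6,8,10,12}
'd' @ 2: {1,2,5,7,11}  ✓accept
'c' @ 3: {3,4,6,8,10,12}
'b' @ 4: {1,2,5,7,9,13}  ✓accept
after full input: {1,2,5,7,9,13}  (accept=1 in)

Answer: ACCEPT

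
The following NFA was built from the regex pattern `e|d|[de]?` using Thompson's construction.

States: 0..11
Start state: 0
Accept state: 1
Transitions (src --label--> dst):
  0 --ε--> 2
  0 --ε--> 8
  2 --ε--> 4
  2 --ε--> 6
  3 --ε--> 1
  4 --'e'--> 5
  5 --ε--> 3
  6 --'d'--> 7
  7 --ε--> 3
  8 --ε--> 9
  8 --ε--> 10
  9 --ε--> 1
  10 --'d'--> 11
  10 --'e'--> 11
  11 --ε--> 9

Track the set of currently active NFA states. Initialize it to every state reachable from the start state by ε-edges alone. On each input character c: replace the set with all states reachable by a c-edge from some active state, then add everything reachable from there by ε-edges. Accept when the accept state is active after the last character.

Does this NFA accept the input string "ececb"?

initial (ε-close {0}): {0,1,2,4,6,8,9,10}
'e' @ 1: {1,3,5,9,11}  [accepting]
'c' @ 2: {}  — dead — no transitions
rest 'ecb' ignored (set empty)
end set {} — state 1 not in

Answer: REJECT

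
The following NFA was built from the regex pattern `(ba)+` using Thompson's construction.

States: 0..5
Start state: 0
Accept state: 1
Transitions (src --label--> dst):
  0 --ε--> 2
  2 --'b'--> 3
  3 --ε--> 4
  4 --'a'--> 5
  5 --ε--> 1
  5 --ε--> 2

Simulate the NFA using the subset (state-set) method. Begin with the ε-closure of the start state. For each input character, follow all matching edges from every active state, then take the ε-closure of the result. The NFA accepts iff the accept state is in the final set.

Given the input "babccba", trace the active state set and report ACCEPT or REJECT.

Answer: REJECT

Trace:
S₀ = ε-closure({0}) = {0,2}
'b' @ 1: {3,4}
'a' @ 2: {1,2,5}  [accepting]
'b' @ 3: {3,4}
'c' @ 4: {}  — state set empty
rest 'cba' ignored (set empty)
final: {}; accept 1 not in set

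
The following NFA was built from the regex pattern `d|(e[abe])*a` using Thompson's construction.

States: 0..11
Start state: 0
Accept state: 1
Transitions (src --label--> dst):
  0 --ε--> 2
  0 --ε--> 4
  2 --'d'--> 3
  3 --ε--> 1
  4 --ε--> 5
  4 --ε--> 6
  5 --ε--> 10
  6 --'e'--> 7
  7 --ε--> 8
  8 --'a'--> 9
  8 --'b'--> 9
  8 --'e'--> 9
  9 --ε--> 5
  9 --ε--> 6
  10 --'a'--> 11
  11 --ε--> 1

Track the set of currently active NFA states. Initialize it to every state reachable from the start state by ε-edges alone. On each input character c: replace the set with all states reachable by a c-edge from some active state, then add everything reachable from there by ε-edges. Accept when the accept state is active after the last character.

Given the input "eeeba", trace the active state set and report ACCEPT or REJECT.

Answer: ACCEPT

Derivation:
start: ε-closure({0}) = {0,2,4,5,6,10}
'e' @ 1: {7,8}
'e' @ 2: {5,6,9,10}
'e' @ 3: {7,8}
'b' @ 4: {5,6,9,10}
'a' @ 5: {1,11}  ✓accept
after full input: {1,11}  (accept=1 in)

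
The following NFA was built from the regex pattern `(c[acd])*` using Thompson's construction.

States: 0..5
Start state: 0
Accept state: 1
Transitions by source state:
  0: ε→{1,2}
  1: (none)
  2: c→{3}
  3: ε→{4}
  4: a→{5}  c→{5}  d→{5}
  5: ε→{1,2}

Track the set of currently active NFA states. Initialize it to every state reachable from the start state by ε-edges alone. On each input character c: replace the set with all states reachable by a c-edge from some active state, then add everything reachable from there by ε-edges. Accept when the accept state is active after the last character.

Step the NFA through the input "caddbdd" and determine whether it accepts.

Answer: REJECT

Derivation:
initial (ε-close {0}): {0,1,2}
'c' @ 1: {3,4}
'a' @ 2: {1,2,5}  ✓accept
'd' @ 3: {}  — state set empty
rest 'dbdd' ignored (set empty)
final: {}; accept 1 not in set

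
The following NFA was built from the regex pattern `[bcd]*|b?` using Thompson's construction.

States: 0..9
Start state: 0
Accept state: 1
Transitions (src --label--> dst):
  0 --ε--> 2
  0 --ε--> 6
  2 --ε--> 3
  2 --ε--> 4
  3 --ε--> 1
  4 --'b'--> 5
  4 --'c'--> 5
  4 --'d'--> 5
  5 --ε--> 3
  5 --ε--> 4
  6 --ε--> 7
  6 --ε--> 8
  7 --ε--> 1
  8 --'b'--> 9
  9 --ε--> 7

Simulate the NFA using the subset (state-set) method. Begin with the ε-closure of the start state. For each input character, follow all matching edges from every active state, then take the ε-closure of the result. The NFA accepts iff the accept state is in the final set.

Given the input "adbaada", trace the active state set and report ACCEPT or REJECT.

Answer: REJECT

Trace:
S₀ = ε-closure({0}) = {0,1,2,3,4,6,7,8}
'a' @ 1: {}  — no active states
rest 'dbaada' ignored (set empty)
after full input: {}  (accept=1 not in)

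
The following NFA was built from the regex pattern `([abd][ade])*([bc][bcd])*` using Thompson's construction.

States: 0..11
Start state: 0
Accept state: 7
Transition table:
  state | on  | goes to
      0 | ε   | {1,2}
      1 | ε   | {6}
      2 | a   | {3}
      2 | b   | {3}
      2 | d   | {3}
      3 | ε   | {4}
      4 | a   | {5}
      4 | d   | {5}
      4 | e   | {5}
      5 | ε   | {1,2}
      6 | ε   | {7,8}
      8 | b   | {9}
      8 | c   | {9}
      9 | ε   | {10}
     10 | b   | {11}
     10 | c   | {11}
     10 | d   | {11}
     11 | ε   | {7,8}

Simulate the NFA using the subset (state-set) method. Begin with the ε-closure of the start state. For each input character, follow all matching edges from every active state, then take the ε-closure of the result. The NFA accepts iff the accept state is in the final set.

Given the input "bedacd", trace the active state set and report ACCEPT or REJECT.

S₀ = ε-closure({0}) = {0,1,2,6,7,8}
'b' @ 1: {3,4,9,10}
'e' @ 2: {1,2,5,6,7,8}  (accept∈set)
'd' @ 3: {3,4}
'a' @ 4: {1,2,5,6,7,8}  (accept∈set)
'c' @ 5: {9,10}
'd' @ 6: {7,8,11}  (accept∈set)
end set {7,8,11} — state 7 in

Answer: ACCEPT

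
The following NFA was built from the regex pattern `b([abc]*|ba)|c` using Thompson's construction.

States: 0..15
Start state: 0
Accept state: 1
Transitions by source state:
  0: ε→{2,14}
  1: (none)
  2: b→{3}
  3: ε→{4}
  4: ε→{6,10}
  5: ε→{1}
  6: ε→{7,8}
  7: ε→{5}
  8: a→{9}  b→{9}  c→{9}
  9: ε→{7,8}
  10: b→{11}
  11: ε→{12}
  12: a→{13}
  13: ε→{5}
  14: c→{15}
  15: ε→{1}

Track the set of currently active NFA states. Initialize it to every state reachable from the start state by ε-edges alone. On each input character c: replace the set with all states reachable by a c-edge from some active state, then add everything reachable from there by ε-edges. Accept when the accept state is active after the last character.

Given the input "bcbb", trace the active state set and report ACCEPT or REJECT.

initial (ε-close {0}): {0,2,14}
'b' @ 1: {1,3,4,5,6,7,8,10}  ✓accept
'c' @ 2: {1,5,7,8,9}  ✓accept
'b' @ 3: {1,5,7,8,9}  ✓accept
'b' @ 4: {1,5,7,8,9}  ✓accept
end set {1,5,7,8,9} — state 1 in

Answer: ACCEPT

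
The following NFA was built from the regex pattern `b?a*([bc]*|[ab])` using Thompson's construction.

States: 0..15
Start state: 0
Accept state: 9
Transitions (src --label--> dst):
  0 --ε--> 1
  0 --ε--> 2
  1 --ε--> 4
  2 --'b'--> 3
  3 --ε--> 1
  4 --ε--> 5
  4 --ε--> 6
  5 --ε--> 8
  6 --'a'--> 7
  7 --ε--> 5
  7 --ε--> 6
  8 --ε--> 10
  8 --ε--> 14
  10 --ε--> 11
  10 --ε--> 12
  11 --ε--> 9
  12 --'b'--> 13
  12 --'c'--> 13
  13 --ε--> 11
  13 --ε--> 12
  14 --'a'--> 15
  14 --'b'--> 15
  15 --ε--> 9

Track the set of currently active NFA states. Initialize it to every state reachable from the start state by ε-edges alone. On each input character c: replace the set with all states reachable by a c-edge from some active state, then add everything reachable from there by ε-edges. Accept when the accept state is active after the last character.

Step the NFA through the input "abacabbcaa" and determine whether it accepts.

Answer: REJECT

Trace:
S₀ = ε-closure({0}) = {0,1,2,4,5,6,8,9,10,11,12,14}
'a' @ 1: {5,6,7,8,9,10,11,12,14,15}  [accepting]
'b' @ 2: {9,11,12,13,15}  [accepting]
'a' @ 3: {}  — state set empty
rest 'cabbcaa' ignored (set empty)
end set {} — state 9 not in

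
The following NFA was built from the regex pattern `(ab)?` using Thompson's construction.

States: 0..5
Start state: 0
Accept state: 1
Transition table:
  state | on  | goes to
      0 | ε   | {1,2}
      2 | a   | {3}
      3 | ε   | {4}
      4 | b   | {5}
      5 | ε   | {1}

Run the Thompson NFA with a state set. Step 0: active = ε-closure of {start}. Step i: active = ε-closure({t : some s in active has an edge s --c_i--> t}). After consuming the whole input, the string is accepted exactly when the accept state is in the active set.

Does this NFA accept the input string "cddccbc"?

Answer: REJECT

Steps:
start: ε-closure({0}) = {0,1,2}
'c' @ 1: {}  — state set empty
rest 'ddccbc' ignored (set empty)
after full input: {}  (accept=1 not in)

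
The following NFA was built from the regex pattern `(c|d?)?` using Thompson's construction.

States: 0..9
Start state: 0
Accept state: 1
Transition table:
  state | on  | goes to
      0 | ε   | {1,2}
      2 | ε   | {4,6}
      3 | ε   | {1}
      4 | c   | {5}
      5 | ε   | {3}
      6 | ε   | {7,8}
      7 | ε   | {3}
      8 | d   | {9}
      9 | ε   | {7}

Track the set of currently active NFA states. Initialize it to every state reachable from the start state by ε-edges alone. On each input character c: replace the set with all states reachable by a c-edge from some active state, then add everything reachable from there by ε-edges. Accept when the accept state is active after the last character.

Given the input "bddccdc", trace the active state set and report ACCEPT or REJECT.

Answer: REJECT

Steps:
start: ε-closure({0}) = {0,1,2,3,4,6,7,8}
'b' @ 1: {}  — no active states
rest 'ddccdc' ignored (set empty)
end set {} — state 1 not in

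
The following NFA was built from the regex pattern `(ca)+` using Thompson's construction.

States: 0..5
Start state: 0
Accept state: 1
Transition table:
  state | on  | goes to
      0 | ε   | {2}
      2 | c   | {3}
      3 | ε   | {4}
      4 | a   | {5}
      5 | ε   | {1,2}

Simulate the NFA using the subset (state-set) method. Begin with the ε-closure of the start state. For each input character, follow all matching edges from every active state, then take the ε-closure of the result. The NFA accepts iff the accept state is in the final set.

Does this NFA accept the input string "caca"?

initial (ε-close {0}): {0,2}
'c' @ 1: {3,4}
'a' @ 2: {1,2,5}  [accepting]
'c' @ 3: {3,4}
'a' @ 4: {1,2,5}  [accepting]
end set {1,2,5} — state 1 in

Answer: ACCEPT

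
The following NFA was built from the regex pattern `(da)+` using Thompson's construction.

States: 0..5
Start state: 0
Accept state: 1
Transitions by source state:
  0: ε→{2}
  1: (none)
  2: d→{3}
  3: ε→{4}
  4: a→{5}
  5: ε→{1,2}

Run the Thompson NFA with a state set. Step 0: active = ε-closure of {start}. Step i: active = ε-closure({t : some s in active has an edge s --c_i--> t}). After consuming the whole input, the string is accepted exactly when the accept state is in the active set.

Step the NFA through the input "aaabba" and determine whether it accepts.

start: ε-closure({0}) = {0,2}
'a' @ 1: {}  — no active states
rest 'aabba' ignored (set empty)
end set {} — state 1 not in

Answer: REJECT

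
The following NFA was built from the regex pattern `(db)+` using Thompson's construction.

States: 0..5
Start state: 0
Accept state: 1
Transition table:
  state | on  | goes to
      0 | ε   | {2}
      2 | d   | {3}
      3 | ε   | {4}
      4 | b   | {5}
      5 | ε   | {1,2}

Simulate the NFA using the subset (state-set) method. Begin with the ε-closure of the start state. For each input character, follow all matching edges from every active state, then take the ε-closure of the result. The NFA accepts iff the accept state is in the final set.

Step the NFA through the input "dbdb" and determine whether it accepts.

Answer: ACCEPT

Steps:
S₀ = ε-closure({0}) = {0,2}
'd' @ 1: {3,4}
'b' @ 2: {1,2,5}  [accepting]
'd' @ 3: {3,4}
'b' @ 4: {1,2,5}  [accepting]
final: {1,2,5}; accept 1 in set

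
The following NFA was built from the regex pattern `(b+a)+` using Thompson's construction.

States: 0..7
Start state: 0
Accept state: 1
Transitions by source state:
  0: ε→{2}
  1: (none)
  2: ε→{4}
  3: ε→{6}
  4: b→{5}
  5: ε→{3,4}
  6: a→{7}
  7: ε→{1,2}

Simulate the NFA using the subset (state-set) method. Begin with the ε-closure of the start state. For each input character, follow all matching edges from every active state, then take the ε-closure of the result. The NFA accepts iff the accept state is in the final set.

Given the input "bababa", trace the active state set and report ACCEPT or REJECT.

Answer: ACCEPT

Derivation:
start: ε-closure({0}) = {0,2,4}
'b' @ 1: {3,4,5,6}
'a' @ 2: {1,2,4,7}  (accept∈set)
'b' @ 3: {3,4,5,6}
'a' @ 4: {1,2,4,7}  (accept∈set)
'b' @ 5: {3,4,5,6}
'a' @ 6: {1,2,4,7}  (accept∈set)
final: {1,2,4,7}; accept 1 in set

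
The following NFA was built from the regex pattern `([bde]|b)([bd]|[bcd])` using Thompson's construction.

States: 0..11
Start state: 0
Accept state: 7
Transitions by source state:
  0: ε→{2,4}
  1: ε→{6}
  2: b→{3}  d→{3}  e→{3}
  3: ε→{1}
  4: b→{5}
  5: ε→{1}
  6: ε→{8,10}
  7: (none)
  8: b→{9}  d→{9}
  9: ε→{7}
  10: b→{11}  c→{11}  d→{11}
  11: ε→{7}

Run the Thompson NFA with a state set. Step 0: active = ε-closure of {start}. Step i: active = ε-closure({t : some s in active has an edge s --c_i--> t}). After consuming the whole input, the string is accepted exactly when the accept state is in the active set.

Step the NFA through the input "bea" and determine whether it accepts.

Answer: REJECT

Trace:
start: ε-closure({0}) = {0,2,4}
'b' @ 1: {1,3,5,6,8,10}
'e' @ 2: {}  — state set empty
rest 'a' ignored (set empty)
end set {} — state 7 not in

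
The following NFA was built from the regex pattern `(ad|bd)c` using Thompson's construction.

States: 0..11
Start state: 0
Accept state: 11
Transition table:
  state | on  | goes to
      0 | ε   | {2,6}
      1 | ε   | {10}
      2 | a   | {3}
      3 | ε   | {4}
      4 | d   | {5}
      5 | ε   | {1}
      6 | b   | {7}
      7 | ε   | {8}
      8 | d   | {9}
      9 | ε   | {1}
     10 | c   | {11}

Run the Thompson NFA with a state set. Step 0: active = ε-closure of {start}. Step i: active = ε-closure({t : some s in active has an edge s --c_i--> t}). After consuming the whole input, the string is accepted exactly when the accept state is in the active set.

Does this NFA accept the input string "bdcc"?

initial (ε-close {0}): {0,2,6}
'b' @ 1: {7,8}
'd' @ 2: {1,9,10}
'c' @ 3: {11}  ✓accept
'c' @ 4: {}  — state set empty
end set {} — state 11 not in

Answer: REJECT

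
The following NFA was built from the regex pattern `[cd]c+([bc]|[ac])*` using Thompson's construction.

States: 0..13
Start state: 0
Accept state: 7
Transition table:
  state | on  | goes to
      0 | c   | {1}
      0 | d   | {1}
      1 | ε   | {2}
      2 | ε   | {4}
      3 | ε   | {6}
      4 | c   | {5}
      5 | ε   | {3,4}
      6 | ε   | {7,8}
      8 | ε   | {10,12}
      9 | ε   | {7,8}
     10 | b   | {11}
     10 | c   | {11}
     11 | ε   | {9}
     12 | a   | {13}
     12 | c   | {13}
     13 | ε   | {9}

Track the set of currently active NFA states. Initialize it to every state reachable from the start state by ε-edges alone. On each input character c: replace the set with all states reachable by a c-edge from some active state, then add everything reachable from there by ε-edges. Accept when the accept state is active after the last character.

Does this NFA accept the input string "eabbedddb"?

S₀ = ε-closure({0}) = {0}
'e' @ 1: {}  — dead — no transitions
rest 'abbedddb' ignored (set empty)
end set {} — state 7 not in

Answer: REJECT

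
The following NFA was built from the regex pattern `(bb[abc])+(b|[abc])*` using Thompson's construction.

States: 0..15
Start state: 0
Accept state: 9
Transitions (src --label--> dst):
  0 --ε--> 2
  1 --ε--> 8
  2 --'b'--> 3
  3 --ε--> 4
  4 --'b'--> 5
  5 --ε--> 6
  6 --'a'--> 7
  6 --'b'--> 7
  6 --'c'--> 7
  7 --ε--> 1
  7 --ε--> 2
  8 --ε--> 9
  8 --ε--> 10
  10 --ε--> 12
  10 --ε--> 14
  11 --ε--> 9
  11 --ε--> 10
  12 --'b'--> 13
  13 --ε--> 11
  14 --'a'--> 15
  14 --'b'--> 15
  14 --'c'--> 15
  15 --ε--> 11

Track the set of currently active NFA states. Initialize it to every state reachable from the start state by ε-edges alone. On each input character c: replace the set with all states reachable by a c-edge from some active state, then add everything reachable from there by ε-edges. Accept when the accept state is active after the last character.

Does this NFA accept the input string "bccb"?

initial (ε-close {0}): {0,2}
'b' @ 1: {3,4}
'c' @ 2: {}  — no active states
rest 'cb' ignored (set empty)
final: {}; accept 9 not in set

Answer: REJECT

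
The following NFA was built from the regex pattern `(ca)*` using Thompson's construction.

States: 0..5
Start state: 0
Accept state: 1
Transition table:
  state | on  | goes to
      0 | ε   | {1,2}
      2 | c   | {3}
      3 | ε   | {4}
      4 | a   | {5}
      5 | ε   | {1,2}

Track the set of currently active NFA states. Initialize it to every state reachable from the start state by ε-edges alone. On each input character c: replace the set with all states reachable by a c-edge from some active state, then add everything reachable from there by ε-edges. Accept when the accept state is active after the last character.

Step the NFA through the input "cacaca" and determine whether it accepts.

Answer: ACCEPT

Derivation:
initial (ε-close {0}): {0,1,2}
'c' @ 1: {3,4}
'a' @ 2: {1,2,5}  (accept∈set)
'c' @ 3: {3,4}
'a' @ 4: {1,2,5}  (accept∈set)
'c' @ 5: {3,4}
'a' @ 6: {1,2,5}  (accept∈set)
final: {1,2,5}; accept 1 in set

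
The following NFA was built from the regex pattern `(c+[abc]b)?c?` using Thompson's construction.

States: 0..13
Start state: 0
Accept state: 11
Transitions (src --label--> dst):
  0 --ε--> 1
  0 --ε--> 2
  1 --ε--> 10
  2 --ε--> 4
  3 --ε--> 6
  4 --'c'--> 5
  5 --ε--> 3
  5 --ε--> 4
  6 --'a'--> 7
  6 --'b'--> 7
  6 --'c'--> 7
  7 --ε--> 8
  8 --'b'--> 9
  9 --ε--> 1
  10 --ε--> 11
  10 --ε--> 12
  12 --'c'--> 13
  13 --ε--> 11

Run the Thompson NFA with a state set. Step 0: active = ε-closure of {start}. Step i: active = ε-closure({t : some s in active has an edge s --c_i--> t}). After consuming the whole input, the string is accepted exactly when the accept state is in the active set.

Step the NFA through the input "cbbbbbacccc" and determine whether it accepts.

start: ε-closure({0}) = {0,1,2,4,10,11,12}
'c' @ 1: {3,4,5,6,11,13}  [accepting]
'b' @ 2: {7,8}
'b' @ 3: {1,9,10,11,12}  [accepting]
'b' @ 4: {}  — dead — no transitions
rest 'bbacccc' ignored (set empty)
end set {} — state 11 not in

Answer: REJECT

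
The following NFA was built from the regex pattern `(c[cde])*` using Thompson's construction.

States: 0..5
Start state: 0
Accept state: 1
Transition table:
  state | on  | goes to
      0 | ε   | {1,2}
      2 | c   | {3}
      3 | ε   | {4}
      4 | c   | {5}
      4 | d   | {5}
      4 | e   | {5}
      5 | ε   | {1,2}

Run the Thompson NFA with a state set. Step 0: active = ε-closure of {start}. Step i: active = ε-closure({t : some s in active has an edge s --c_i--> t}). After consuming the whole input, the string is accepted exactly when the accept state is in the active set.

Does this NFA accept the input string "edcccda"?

start: ε-closure({0}) = {0,1,2}
'e' @ 1: {}  — no active states
rest 'dcccda' ignored (set empty)
end set {} — state 1 not in

Answer: REJECT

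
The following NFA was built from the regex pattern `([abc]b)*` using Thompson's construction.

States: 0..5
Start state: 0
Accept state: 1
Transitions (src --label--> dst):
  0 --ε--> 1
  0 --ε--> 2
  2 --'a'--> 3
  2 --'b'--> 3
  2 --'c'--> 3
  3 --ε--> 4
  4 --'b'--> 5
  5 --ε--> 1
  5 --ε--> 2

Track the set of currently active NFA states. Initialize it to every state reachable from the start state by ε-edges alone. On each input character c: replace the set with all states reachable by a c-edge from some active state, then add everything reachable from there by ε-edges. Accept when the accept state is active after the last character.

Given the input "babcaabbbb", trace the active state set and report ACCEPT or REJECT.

start: ε-closure({0}) = {0,1,2}
'b' @ 1: {3,4}
'a' @ 2: {}  — dead — no transitions
rest 'bcaabbbb' ignored (set empty)
final: {}; accept 1 not in set

Answer: REJECT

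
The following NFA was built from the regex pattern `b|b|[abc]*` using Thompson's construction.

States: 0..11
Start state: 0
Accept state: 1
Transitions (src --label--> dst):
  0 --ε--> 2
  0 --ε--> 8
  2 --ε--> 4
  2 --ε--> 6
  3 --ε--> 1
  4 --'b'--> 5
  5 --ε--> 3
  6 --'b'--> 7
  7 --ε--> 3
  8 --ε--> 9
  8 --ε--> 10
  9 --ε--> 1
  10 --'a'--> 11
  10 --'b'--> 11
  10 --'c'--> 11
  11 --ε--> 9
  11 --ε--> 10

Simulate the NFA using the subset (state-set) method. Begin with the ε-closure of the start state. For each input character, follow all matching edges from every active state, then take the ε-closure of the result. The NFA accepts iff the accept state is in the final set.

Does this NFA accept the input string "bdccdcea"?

Answer: REJECT

Trace:
start: ε-closure({0}) = {0,1,2,4,6,8,9,10}
'b' @ 1: {1,3,5,7,9,10,11}  ✓accept
'd' @ 2: {}  — dead — no transitions
rest 'ccdcea' ignored (set empty)
final: {}; accept 1 not in set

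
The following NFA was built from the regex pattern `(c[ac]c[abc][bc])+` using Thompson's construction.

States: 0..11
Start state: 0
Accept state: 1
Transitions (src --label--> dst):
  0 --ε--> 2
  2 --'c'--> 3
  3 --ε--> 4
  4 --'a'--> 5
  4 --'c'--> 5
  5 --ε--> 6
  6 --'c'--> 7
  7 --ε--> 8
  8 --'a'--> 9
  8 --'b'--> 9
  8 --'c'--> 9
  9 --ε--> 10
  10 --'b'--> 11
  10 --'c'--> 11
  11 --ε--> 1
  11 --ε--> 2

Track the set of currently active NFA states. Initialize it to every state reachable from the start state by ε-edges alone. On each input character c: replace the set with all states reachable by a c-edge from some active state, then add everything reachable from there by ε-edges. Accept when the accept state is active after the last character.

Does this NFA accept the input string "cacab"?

start: ε-closure({0}) = {0,2}
'c' @ 1: {3,4}
'a' @ 2: {5,6}
'c' @ 3: {7,8}
'a' @ 4: {9,10}
'b' @ 5: {1,2,11}  [accepting]
after full input: {1,2,11}  (accept=1 in)

Answer: ACCEPT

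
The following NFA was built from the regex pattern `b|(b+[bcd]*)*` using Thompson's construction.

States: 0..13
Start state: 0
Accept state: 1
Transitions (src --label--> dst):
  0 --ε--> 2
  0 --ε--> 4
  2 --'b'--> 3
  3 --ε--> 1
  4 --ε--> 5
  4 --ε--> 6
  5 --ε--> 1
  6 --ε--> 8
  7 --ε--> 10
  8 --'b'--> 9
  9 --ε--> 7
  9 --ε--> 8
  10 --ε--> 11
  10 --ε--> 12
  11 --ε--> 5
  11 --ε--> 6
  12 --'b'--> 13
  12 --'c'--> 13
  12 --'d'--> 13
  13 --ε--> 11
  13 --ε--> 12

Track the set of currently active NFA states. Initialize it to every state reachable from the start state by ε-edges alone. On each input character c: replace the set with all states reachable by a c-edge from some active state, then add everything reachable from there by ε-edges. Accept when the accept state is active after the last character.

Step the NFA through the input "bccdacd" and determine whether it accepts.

initial (ε-close {0}): {0,1,2,4,5,6,8}
'b' @ 1: {1,3,5,6,7,8,9,10,11,12}  (accept∈set)
'c' @ 2: {1,5,6,8,11,12,13}  (accept∈set)
'c' @ 3: {1,5,6,8,11,12,13}  (accept∈set)
'd' @ 4: {1,5,6,8,11,12,13}  (accept∈set)
'a' @ 5: {}  — no active states
rest 'cd' ignored (set empty)
after full input: {}  (accept=1 not in)

Answer: REJECT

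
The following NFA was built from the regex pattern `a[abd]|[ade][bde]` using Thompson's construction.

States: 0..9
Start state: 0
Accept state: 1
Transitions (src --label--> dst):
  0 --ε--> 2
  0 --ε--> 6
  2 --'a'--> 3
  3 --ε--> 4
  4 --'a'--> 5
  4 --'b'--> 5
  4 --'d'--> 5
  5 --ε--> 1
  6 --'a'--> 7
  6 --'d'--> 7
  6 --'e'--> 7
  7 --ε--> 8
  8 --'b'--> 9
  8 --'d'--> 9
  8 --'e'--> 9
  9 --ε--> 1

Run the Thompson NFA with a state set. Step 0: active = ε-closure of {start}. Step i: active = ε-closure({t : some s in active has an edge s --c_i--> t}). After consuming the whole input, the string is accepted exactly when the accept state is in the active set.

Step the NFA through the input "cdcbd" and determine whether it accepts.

Answer: REJECT

Trace:
S₀ = ε-closure({0}) = {0,2,6}
'c' @ 1: {}  — no active states
rest 'dcbd' ignored (set empty)
final: {}; accept 1 not in set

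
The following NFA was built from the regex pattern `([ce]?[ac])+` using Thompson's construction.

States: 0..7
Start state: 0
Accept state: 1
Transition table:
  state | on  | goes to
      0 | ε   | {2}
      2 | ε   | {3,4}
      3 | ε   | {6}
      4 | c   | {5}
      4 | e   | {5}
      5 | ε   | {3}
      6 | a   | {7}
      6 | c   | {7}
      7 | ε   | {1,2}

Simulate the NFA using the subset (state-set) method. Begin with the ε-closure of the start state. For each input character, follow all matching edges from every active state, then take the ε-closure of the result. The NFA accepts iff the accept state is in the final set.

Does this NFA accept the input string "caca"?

initial (ε-close {0}): {0,2,3,4,6}
'c' @ 1: {1,2,3,4,5,6,7}  [accepting]
'a' @ 2: {1,2,3,4,6,7}  [accepting]
'c' @ 3: {1,2,3,4,5,6,7}  [accepting]
'a' @ 4: {1,2,3,4,6,7}  [accepting]
after full input: {1,2,3,4,6,7}  (accept=1 in)

Answer: ACCEPT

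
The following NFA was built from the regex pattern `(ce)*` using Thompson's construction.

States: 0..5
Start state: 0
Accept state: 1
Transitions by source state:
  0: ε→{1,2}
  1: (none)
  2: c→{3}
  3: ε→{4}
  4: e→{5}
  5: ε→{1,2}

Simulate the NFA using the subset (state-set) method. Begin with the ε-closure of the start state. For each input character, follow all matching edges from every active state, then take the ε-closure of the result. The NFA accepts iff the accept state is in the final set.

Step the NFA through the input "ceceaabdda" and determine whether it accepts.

Answer: REJECT

Steps:
start: ε-closure({0}) = {0,1,2}
'c' @ 1: {3,4}
'e' @ 2: {1,2,5}  [accepting]
'c' @ 3: {3,4}
'e' @ 4: {1,2,5}  [accepting]
'a' @ 5: {}  — no active states
rest 'abdda' ignored (set empty)
final: {}; accept 1 not in set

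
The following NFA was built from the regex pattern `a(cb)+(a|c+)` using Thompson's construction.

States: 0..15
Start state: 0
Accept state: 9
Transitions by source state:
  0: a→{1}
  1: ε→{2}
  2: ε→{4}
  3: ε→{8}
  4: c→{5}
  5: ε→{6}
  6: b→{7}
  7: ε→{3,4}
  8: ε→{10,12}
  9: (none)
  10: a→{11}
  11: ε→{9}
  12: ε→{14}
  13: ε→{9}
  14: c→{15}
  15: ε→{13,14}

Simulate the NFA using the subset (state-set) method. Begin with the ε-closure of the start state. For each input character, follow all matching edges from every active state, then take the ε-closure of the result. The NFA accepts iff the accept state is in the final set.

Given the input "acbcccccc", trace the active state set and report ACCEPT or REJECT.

start: ε-closure({0}) = {0}
'a' @ 1: {1,2,4}
'c' @ 2: {5,6}
'b' @ 3: {3,4,7,8,10,12,14}
'c' @ 4: {5,6,9,13,14,15}  ✓accept
'c' @ 5: {9,13,14,15}  ✓accept
'c' @ 6: {9,13,14,15}  ✓accept
'c' @ 7: {9,13,14,15}  ✓accept
'c' @ 8: {9,13,14,15}  ✓accept
'c' @ 9: {9,13,14,15}  ✓accept
end set {9,13,14,15} — state 9 in

Answer: ACCEPT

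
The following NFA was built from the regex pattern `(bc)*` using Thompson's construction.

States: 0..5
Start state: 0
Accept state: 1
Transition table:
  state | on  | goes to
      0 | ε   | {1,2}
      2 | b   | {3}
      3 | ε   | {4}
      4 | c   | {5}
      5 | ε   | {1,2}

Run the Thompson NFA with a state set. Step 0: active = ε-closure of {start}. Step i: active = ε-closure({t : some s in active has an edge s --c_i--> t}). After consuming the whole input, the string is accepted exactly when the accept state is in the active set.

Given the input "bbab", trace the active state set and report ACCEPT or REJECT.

Answer: REJECT

Steps:
S₀ = ε-closure({0}) = {0,1,2}
'b' @ 1: {3,4}
'b' @ 2: {}  — dead — no transitions
rest 'ab' ignored (set empty)
final: {}; accept 1 not in set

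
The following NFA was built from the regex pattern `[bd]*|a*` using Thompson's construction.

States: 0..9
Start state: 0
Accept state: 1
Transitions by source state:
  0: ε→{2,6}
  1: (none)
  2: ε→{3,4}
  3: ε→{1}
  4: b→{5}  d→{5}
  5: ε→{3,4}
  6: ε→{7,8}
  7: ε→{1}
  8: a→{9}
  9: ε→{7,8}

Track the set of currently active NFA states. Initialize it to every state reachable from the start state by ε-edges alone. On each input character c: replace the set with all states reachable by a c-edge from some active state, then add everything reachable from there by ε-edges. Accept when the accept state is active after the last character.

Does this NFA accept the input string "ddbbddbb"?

Answer: ACCEPT

Trace:
start: ε-closure({0}) = {0,1,2,3,4,6,7,8}
'd' @ 1: {1,3,4,5}  ✓accept
'd' @ 2: {1,3,4,5}  ✓accept
'b' @ 3: {1,3,4,5}  ✓accept
'b' @ 4: {1,3,4,5}  ✓accept
'd' @ 5: {1,3,4,5}  ✓accept
'd' @ 6: {1,3,4,5}  ✓accept
'b' @ 7: {1,3,4,5}  ✓accept
'b' @ 8: {1,3,4,5}  ✓accept
final: {1,3,4,5}; accept 1 in set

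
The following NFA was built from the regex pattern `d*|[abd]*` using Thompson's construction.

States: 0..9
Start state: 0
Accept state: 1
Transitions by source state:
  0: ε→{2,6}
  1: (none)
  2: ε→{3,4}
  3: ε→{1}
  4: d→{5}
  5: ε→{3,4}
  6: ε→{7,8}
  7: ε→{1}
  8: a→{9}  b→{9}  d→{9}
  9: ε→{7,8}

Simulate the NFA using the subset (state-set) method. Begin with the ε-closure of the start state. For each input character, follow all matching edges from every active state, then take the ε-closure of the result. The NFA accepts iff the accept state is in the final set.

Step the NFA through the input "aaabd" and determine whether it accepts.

S₀ = ε-closure({0}) = {0,1,2,3,4,6,7,8}
'a' @ 1: {1,7,8,9}  ✓accept
'a' @ 2: {1,7,8,9}  ✓accept
'a' @ 3: {1,7,8,9}  ✓accept
'b' @ 4: {1,7,8,9}  ✓accept
'd' @ 5: {1,7,8,9}  ✓accept
after full input: {1,7,8,9}  (accept=1 in)

Answer: ACCEPT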